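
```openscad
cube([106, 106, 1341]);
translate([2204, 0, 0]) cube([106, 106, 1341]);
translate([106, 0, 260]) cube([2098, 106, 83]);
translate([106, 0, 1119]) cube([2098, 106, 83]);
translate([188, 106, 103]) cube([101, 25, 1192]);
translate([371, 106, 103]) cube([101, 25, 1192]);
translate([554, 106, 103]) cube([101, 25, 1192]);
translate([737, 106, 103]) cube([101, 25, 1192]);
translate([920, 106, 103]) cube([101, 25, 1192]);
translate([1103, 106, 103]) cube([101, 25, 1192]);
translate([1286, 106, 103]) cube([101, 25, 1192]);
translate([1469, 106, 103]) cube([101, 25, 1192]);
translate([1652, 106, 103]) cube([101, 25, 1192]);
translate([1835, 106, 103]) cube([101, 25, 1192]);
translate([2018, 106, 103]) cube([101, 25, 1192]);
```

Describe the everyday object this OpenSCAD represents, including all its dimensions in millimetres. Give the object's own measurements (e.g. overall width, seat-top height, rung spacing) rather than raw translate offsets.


A fence section. Two 106×106 mm posts, 1341 mm tall, stand on the floor with a clear span of 2098 mm between their inner faces. Two horizontal rails of 106×83 mm section span the gap between the posts with their undersides at z = 260 mm and z = 1119 mm, flush with the posts' −y face. 11 pickets, each 101 mm wide, 25 mm thick and 1192 mm tall, are fixed to the +y face of the rails with their bottoms at z = 103 mm, spaced across the span with a 82 mm gap after the −x post and between neighbouring pickets, with 85 mm left before the +x post.


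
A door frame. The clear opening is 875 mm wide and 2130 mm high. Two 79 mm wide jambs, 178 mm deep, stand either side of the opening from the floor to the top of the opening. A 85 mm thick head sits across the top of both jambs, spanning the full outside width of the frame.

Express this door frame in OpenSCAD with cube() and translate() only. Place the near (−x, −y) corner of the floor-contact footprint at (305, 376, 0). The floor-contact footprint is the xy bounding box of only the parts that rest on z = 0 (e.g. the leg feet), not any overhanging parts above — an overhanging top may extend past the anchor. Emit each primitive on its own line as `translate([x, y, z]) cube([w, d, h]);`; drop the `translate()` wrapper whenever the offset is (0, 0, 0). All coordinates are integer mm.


translate([305, 376, 0]) cube([79, 178, 2130]);
translate([1259, 376, 0]) cube([79, 178, 2130]);
translate([305, 376, 2130]) cube([1033, 178, 85]);


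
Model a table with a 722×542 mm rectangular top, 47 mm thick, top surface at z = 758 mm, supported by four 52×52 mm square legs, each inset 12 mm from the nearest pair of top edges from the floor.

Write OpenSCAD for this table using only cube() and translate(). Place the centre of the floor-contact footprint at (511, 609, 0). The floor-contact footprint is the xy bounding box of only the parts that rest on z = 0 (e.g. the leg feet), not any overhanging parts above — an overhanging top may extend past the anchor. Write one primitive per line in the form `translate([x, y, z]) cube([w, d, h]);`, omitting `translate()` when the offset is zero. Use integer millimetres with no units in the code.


translate([150, 338, 711]) cube([722, 542, 47]);
translate([162, 350, 0]) cube([52, 52, 711]);
translate([808, 350, 0]) cube([52, 52, 711]);
translate([162, 816, 0]) cube([52, 52, 711]);
translate([808, 816, 0]) cube([52, 52, 711]);


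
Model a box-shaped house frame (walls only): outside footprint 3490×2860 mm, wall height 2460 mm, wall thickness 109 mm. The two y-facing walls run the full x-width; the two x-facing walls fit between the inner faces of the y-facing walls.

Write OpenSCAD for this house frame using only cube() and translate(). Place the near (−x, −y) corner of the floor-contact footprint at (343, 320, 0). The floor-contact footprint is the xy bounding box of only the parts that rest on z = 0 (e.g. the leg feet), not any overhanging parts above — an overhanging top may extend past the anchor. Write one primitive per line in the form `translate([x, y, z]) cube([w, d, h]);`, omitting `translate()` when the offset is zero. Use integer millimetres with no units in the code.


translate([343, 320, 0]) cube([3490, 109, 2460]);
translate([343, 3071, 0]) cube([3490, 109, 2460]);
translate([343, 429, 0]) cube([109, 2642, 2460]);
translate([3724, 429, 0]) cube([109, 2642, 2460]);


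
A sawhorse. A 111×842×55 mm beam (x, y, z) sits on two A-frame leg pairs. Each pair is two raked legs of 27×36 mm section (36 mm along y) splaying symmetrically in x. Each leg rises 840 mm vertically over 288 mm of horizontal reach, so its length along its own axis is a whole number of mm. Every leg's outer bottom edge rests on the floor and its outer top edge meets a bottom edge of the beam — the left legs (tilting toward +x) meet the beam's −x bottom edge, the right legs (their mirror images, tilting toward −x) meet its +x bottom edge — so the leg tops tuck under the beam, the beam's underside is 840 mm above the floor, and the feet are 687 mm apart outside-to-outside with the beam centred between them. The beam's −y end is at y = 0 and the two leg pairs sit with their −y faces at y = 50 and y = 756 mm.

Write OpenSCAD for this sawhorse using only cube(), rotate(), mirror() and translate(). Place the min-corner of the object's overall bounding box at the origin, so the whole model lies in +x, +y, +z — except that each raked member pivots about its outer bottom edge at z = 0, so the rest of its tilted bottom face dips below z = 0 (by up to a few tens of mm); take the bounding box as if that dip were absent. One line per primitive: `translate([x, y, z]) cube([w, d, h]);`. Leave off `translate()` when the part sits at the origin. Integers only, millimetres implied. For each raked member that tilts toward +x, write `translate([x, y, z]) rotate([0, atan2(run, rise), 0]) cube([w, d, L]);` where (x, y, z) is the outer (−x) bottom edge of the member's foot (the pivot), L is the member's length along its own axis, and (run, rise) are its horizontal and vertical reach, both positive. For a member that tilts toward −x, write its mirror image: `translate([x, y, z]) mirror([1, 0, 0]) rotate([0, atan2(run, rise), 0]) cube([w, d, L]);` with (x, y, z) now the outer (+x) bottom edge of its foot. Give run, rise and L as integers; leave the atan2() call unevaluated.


translate([288, 0, 840]) cube([111, 842, 55]);
translate([0, 50, 0]) rotate([0, atan2(288, 840), 0]) cube([27, 36, 888]);
translate([687, 50, 0]) mirror([1, 0, 0]) rotate([0, atan2(288, 840), 0]) cube([27, 36, 888]);
translate([0, 756, 0]) rotate([0, atan2(288, 840), 0]) cube([27, 36, 888]);
translate([687, 756, 0]) mirror([1, 0, 0]) rotate([0, atan2(288, 840), 0]) cube([27, 36, 888]);


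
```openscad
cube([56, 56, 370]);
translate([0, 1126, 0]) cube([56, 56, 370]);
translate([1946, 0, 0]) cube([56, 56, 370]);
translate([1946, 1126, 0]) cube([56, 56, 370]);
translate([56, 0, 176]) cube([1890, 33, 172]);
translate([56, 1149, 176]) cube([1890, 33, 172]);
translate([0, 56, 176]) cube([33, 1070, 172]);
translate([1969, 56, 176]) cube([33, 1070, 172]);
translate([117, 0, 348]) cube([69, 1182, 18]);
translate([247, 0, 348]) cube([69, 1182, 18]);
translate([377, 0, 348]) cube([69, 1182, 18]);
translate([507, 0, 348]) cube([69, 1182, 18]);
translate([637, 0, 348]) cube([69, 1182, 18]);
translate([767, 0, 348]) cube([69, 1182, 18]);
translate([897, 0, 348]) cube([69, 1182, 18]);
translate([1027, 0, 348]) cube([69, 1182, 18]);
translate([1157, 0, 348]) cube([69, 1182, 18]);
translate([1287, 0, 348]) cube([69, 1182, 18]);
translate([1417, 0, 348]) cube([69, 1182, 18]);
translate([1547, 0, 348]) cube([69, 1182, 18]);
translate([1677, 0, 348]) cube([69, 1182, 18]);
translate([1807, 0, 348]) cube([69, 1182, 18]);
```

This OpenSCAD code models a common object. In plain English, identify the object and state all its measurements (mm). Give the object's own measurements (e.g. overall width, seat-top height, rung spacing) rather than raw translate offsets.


A bed frame 2002 mm long (x) by 1182 mm wide (y). Four 56×56 mm corner posts, 370 mm tall, at the corners of the footprint. Four rails of 33 mm thickness and 172 mm height run between adjacent posts with their undersides at z = 176 mm, their outer faces flush with the outside of the frame (the two x-running rails run between the posts' inner faces; the two y-running rails run between the posts' inner faces). 14 slats, each 69 mm wide (x) and 18 mm thick, lie across the top of the two x-running rails, running the full 1182 mm width of the frame in y; along x they sit between the end posts with a 61 mm gap after the −x posts and between neighbouring slats, leaving 70 mm before the +x posts.


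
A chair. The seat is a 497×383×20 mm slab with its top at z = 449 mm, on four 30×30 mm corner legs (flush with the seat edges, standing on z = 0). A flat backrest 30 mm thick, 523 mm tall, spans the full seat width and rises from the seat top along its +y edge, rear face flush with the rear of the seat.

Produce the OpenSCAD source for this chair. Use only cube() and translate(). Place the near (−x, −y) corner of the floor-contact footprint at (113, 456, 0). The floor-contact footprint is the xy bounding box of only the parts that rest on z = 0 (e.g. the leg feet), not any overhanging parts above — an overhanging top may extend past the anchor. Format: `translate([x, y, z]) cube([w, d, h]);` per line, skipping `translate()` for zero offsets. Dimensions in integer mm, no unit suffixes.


// leg_h = 449 - 20 = 429
translate([113, 456, 429]) cube([497, 383, 20]);
translate([113, 456, 0]) cube([30, 30, 429]);
translate([580, 456, 0]) cube([30, 30, 429]);
translate([113, 809, 0]) cube([30, 30, 429]);
translate([580, 809, 0]) cube([30, 30, 429]);
translate([113, 809, 449]) cube([497, 30, 523]);


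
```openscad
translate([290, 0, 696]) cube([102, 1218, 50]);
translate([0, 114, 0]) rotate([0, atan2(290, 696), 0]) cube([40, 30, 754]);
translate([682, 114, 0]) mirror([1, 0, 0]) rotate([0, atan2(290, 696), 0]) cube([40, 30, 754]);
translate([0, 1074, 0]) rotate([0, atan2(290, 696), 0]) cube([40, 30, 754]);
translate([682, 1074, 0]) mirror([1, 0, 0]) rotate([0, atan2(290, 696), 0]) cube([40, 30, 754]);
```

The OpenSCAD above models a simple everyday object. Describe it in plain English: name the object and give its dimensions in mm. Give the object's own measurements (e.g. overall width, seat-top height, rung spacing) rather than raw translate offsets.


A sawhorse. A 102×1218×50 mm beam (x, y, z) sits on two A-frame leg pairs. Each pair is two raked legs of 40×30 mm section (30 mm along y) splaying symmetrically in x. Each leg rises 696 mm vertically over 290 mm of horizontal reach and is 754 mm long along its own axis. Every leg's outer bottom edge rests on the floor and its outer top edge meets a bottom edge of the beam — the left legs (tilting toward +x) meet the beam's −x bottom edge, the right legs (their mirror images, tilting toward −x) meet its +x bottom edge — so the leg tops tuck under the beam, the beam's underside is 696 mm above the floor, and the feet are 682 mm apart outside-to-outside with the beam centred between them. The two leg pairs are set in 114 mm from either end of the beam.


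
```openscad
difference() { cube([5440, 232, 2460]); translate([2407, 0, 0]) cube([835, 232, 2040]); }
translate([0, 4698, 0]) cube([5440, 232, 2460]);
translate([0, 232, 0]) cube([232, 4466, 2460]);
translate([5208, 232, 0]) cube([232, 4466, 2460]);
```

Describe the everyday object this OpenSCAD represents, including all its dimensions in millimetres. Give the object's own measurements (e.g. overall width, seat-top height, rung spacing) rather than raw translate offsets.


A single room: four walls, each 2460 mm tall and 232 mm thick, enclosing an outside footprint 5440×4930 mm (x × y), no floor or roof. The front and back walls (−y and +y sides) run the full x-width; the side walls fit between their inner faces. A door opening 835 mm wide and 2040 mm tall is cut through the front wall from the floor up, its −x edge 2407 mm from the wall's −x end.


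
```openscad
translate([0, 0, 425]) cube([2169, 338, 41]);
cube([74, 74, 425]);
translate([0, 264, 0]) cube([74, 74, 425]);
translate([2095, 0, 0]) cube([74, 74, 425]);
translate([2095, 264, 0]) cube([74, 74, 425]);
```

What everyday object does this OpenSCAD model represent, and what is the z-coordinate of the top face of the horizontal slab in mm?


A bench. The seat-top height is 466 mm.

A long slab on four corner posts — a bench. The slab sits at z = 425 with thickness 41, so the top is 425 + 41 = 466 mm.


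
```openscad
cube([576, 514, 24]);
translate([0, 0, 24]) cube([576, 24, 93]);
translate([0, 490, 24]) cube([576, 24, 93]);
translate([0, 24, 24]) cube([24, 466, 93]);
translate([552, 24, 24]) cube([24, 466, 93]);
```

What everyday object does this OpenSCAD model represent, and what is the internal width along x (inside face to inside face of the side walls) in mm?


An open box. The internal width is 528 mm.

A 576×514 base slab with four walls standing on it — an open box. The base is 576 mm wide and the walls are 24 mm thick, so the internal width is 576 − 2 × 24 = 528 mm.


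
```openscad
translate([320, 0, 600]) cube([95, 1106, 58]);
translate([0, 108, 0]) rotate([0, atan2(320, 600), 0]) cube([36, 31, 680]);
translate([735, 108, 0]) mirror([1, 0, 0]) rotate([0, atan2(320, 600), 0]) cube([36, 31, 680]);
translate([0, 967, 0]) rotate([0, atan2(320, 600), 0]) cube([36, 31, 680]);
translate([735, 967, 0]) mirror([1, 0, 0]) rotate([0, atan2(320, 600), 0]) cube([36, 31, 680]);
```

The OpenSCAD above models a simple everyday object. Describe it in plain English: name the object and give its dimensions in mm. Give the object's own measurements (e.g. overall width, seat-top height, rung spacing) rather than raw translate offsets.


A sawhorse. A 95×1106×58 mm beam (x, y, z) sits on two A-frame leg pairs. Each pair is two raked legs of 36×31 mm section (31 mm along y) splaying symmetrically in x. Each leg rises 600 mm vertically over 320 mm of horizontal reach and is 680 mm long along its own axis. Every leg's outer bottom edge rests on the floor and its outer top edge meets a bottom edge of the beam — the left legs (tilting toward +x) meet the beam's −x bottom edge, the right legs (their mirror images, tilting toward −x) meet its +x bottom edge — so the leg tops tuck under the beam, the beam's underside is 600 mm above the floor, and the feet are 735 mm apart outside-to-outside with the beam centred between them. The two leg pairs are set in 108 mm from either end of the beam.


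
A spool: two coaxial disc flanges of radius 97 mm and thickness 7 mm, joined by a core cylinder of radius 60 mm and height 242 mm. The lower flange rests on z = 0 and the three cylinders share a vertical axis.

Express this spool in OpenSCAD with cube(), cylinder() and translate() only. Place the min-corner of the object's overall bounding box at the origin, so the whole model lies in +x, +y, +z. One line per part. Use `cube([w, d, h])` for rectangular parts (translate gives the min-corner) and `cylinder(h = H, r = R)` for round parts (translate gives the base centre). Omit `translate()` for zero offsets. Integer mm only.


translate([97, 97, 0]) cylinder(h = 7, r = 97);
translate([97, 97, 7]) cylinder(h = 242, r = 60);
translate([97, 97, 249]) cylinder(h = 7, r = 97);


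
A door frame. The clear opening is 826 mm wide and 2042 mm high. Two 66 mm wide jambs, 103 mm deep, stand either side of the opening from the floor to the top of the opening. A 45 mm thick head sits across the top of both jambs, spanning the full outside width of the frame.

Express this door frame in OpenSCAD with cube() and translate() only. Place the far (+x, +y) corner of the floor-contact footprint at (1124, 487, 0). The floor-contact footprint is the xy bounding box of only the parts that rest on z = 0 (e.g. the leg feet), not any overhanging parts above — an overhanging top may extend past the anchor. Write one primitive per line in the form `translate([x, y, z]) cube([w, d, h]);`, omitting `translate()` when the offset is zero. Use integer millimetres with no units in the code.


translate([166, 384, 0]) cube([66, 103, 2042]);
translate([1058, 384, 0]) cube([66, 103, 2042]);
translate([166, 384, 2042]) cube([958, 103, 45]);


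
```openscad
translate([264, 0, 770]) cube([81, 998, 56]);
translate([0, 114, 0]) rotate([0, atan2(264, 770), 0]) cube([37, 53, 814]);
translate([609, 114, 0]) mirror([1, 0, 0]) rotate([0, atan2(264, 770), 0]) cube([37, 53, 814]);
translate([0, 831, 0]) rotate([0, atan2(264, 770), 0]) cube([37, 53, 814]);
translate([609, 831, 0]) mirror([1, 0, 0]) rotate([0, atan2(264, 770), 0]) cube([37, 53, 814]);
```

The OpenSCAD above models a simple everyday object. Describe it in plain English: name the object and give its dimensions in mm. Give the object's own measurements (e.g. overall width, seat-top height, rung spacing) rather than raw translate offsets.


A sawhorse. A 81×998×56 mm beam (x, y, z) sits on two A-frame leg pairs. Each pair is two raked legs of 37×53 mm section (53 mm along y) splaying symmetrically in x. Each leg rises 770 mm vertically over 264 mm of horizontal reach and is 814 mm long along its own axis. Every leg's outer bottom edge rests on the floor and its outer top edge meets a bottom edge of the beam — the left legs (tilting toward +x) meet the beam's −x bottom edge, the right legs (their mirror images, tilting toward −x) meet its +x bottom edge — so the leg tops tuck under the beam, the beam's underside is 770 mm above the floor, and the feet are 609 mm apart outside-to-outside with the beam centred between them. The two leg pairs are set in 114 mm from either end of the beam.


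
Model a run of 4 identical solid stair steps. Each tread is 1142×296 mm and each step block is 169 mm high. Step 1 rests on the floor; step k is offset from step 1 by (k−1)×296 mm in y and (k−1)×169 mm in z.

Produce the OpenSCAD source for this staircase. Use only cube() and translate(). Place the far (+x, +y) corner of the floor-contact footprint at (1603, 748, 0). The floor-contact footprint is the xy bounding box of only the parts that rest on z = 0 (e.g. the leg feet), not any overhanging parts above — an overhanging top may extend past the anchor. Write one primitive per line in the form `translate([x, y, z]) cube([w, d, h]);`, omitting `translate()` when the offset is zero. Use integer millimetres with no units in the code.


translate([461, 452, 0]) cube([1142, 296, 169]);
translate([461, 748, 169]) cube([1142, 296, 169]);
translate([461, 1044, 338]) cube([1142, 296, 169]);
translate([461, 1340, 507]) cube([1142, 296, 169]);


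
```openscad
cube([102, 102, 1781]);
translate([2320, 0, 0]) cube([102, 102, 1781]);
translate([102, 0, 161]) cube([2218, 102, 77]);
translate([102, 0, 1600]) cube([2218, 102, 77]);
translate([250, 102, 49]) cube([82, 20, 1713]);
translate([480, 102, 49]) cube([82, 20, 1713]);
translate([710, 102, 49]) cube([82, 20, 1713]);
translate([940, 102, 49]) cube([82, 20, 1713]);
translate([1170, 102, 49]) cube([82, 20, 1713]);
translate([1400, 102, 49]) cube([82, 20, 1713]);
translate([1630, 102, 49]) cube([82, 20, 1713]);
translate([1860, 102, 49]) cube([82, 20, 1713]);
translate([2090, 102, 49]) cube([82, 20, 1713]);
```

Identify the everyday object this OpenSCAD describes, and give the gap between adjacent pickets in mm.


A fence section. The picket gap is 148 mm.

Two posts, two rails, 9 pickets — a fence section. Span 2218 mm holds 9 pickets of 82 mm with 10 equal gaps: ⌊(2218 − 9·82) / 10⌋ = 148 mm.


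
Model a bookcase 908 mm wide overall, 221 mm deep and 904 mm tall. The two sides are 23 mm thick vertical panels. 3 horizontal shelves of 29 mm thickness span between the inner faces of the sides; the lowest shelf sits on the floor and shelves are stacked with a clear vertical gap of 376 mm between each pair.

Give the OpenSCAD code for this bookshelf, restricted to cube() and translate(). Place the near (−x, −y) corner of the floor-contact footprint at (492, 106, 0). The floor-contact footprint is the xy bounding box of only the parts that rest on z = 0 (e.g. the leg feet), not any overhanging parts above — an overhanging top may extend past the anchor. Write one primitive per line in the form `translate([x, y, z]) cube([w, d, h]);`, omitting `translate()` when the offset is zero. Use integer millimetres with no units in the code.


translate([492, 106, 0]) cube([23, 221, 904]);
translate([1377, 106, 0]) cube([23, 221, 904]);
translate([515, 106, 0]) cube([862, 221, 29]);
translate([515, 106, 405]) cube([862, 221, 29]);
translate([515, 106, 810]) cube([862, 221, 29]);


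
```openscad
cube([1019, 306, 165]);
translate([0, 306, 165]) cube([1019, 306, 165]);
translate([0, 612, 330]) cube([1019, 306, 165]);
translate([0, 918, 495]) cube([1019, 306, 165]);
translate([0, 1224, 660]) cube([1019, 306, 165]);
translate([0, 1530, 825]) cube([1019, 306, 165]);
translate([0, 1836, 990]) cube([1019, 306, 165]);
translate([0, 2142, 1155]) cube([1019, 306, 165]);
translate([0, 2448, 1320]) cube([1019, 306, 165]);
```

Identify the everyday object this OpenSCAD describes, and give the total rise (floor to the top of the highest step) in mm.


A staircase. The total rise is 1485 mm.

9 identical blocks, each offset up and back from the previous — a staircase. Each step is 165 mm tall and there are 9 of them, so the total rise is 9 × 165 = 1485 mm.


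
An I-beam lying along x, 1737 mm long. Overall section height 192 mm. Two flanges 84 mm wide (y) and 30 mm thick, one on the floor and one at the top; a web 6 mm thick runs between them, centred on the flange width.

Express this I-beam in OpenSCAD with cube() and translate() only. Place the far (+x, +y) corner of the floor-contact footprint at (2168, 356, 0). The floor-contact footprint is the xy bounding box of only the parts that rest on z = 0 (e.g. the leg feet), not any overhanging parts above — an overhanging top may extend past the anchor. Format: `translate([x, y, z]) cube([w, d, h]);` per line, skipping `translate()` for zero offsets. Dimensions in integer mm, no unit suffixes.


translate([431, 272, 0]) cube([1737, 84, 30]);
translate([431, 311, 30]) cube([1737, 6, 132]);
translate([431, 272, 162]) cube([1737, 84, 30]);


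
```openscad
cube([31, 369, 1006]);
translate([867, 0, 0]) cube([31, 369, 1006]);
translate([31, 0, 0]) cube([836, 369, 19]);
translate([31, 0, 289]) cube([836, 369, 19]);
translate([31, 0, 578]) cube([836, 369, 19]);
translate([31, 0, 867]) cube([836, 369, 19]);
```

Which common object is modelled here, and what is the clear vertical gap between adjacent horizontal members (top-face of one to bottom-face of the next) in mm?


A bookshelf. The clear shelf gap is 270 mm.

Two tall side panels with 4 horizontal boards between them — a bookshelf. The first two shelf undersides are at z = 0 and z = 289; with shelf thickness 19, the clear gap is 289 − 0 − 19 = 270 mm.


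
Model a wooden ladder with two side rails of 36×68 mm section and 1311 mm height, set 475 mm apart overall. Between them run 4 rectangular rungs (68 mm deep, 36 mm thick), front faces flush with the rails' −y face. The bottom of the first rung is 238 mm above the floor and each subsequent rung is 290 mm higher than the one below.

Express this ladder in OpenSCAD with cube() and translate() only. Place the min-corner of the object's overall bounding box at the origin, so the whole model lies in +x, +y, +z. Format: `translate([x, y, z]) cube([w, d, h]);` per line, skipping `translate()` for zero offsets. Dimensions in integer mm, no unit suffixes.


// rung span = 475 - 2*36 = 403
// rung[k] z = 238 + k*290
cube([36, 68, 1311]);
translate([439, 0, 0]) cube([36, 68, 1311]);
translate([36, 0, 238]) cube([403, 68, 36]);
translate([36, 0, 528]) cube([403, 68, 36]);
translate([36, 0, 818]) cube([403, 68, 36]);
translate([36, 0, 1108]) cube([403, 68, 36]);


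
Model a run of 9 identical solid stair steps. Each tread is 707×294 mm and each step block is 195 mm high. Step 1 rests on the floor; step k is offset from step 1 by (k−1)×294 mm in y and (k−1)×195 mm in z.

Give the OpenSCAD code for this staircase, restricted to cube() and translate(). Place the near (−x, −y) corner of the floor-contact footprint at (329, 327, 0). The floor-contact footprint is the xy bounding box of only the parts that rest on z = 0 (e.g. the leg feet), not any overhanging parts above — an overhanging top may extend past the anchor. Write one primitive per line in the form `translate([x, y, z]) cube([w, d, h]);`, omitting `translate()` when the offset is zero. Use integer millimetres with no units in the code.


translate([329, 327, 0]) cube([707, 294, 195]);
translate([329, 621, 195]) cube([707, 294, 195]);
translate([329, 915, 390]) cube([707, 294, 195]);
translate([329, 1209, 585]) cube([707, 294, 195]);
translate([329, 1503, 780]) cube([707, 294, 195]);
translate([329, 1797, 975]) cube([707, 294, 195]);
translate([329, 2091, 1170]) cube([707, 294, 195]);
translate([329, 2385, 1365]) cube([707, 294, 195]);
translate([329, 2679, 1560]) cube([707, 294, 195]);


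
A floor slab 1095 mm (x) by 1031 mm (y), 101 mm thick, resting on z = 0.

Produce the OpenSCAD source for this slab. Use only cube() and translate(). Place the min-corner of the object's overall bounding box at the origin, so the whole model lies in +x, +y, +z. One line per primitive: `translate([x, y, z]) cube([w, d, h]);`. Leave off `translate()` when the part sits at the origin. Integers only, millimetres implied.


cube([1095, 1031, 101]);


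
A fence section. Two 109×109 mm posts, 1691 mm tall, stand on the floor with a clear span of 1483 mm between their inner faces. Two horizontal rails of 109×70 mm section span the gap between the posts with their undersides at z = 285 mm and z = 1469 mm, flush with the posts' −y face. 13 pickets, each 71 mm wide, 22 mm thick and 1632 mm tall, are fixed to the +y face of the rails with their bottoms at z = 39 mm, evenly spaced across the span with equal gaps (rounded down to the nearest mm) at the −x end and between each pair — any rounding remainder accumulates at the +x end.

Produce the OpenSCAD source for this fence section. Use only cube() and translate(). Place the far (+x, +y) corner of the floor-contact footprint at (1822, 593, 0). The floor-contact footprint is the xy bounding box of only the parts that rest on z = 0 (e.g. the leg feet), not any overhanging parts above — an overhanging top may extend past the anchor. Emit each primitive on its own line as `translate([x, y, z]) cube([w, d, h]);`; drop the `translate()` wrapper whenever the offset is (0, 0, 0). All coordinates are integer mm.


translate([121, 484, 0]) cube([109, 109, 1691]);
translate([1713, 484, 0]) cube([109, 109, 1691]);
translate([230, 484, 285]) cube([1483, 109, 70]);
translate([230, 484, 1469]) cube([1483, 109, 70]);
translate([270, 593, 39]) cube([71, 22, 1632]);
translate([381, 593, 39]) cube([71, 22, 1632]);
translate([492, 593, 39]) cube([71, 22, 1632]);
translate([603, 593, 39]) cube([71, 22, 1632]);
translate([714, 593, 39]) cube([71, 22, 1632]);
translate([825, 593, 39]) cube([71, 22, 1632]);
translate([936, 593, 39]) cube([71, 22, 1632]);
translate([1047, 593, 39]) cube([71, 22, 1632]);
translate([1158, 593, 39]) cube([71, 22, 1632]);
translate([1269, 593, 39]) cube([71, 22, 1632]);
translate([1380, 593, 39]) cube([71, 22, 1632]);
translate([1491, 593, 39]) cube([71, 22, 1632]);
translate([1602, 593, 39]) cube([71, 22, 1632]);


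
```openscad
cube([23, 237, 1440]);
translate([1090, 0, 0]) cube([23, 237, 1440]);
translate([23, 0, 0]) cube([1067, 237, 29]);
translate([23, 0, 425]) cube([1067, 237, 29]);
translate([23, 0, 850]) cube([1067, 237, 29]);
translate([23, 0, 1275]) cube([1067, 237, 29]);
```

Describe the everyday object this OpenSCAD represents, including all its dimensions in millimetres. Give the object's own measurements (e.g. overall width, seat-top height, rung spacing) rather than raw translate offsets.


An open bookshelf. Two side panels, each 23 mm thick, 237 mm deep and 1440 mm tall, stand 1113 mm apart (outside-to-outside). Between them sit 4 shelves, each 29 mm thick and 237 mm deep, spanning the full gap between the sides. The bottom shelf rests on the floor (its underside at z = 0) and the clear gap between one shelf's top and the next shelf's underside is 396 mm.


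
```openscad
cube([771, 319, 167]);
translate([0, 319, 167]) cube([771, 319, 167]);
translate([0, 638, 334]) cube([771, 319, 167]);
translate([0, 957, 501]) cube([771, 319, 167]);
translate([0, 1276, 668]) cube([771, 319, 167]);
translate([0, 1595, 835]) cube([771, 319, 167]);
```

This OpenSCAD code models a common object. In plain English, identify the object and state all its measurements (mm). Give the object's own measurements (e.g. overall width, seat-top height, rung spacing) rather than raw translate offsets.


A straight staircase of 6 solid steps. Each step is 771 mm wide (x), 319 mm deep (y, the going) and 167 mm tall (the rise). The first step rests on the floor; each subsequent step sits one going further in +y and one rise higher in +z, directly behind and above the previous step with no overlap.


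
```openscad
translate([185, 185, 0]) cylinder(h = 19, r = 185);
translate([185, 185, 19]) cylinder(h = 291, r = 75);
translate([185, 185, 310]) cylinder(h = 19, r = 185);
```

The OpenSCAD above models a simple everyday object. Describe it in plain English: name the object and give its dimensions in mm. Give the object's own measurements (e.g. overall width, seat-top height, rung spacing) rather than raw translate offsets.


A spool: two coaxial disc flanges of radius 185 mm and thickness 19 mm, joined by a core cylinder of radius 75 mm and height 291 mm. The lower flange rests on z = 0 and the three cylinders share a vertical axis.


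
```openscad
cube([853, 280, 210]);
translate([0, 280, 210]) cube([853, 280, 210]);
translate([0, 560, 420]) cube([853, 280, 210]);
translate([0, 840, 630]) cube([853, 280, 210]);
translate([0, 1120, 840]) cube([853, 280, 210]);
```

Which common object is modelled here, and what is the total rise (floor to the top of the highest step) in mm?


A staircase. The total rise is 1050 mm.

5 identical blocks, each offset up and back from the previous — a staircase. Each step is 210 mm tall and there are 5 of them, so the total rise is 5 × 210 = 1050 mm.


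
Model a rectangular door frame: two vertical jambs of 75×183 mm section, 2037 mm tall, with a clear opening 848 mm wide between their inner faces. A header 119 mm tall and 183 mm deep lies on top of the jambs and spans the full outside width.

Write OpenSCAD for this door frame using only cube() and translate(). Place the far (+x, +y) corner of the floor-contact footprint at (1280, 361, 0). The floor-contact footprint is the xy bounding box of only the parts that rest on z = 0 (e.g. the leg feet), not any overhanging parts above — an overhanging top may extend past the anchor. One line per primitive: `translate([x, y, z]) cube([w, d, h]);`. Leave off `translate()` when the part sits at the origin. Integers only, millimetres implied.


translate([282, 178, 0]) cube([75, 183, 2037]);
translate([1205, 178, 0]) cube([75, 183, 2037]);
translate([282, 178, 2037]) cube([998, 183, 119]);


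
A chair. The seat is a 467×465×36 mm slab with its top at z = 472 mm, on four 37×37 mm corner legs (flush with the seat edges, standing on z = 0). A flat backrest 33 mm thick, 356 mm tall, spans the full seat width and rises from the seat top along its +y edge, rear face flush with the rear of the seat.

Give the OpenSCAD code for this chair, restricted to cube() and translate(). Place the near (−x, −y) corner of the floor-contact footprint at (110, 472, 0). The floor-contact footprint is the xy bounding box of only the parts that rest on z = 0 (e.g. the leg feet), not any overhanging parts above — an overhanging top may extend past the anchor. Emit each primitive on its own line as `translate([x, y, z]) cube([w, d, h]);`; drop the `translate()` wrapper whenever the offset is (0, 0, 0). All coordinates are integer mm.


translate([110, 472, 436]) cube([467, 465, 36]);
translate([110, 472, 0]) cube([37, 37, 436]);
translate([540, 472, 0]) cube([37, 37, 436]);
translate([110, 900, 0]) cube([37, 37, 436]);
translate([540, 900, 0]) cube([37, 37, 436]);
translate([110, 904, 472]) cube([467, 33, 356]);


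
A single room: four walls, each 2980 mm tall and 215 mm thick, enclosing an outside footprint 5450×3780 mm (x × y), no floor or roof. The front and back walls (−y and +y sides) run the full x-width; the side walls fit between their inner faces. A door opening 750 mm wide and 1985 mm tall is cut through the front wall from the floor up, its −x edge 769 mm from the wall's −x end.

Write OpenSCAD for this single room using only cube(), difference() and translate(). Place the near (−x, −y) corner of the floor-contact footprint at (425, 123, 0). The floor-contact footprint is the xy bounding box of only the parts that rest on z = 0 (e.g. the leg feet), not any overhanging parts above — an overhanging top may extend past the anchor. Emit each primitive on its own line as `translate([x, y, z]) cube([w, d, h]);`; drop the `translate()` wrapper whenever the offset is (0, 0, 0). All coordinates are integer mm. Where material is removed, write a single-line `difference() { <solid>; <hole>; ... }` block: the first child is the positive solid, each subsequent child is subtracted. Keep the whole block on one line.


difference() { translate([425, 123, 0]) cube([5450, 215, 2980]); translate([1194, 123, 0]) cube([750, 215, 1985]); }
translate([425, 3688, 0]) cube([5450, 215, 2980]);
translate([425, 338, 0]) cube([215, 3350, 2980]);
translate([5660, 338, 0]) cube([215, 3350, 2980]);


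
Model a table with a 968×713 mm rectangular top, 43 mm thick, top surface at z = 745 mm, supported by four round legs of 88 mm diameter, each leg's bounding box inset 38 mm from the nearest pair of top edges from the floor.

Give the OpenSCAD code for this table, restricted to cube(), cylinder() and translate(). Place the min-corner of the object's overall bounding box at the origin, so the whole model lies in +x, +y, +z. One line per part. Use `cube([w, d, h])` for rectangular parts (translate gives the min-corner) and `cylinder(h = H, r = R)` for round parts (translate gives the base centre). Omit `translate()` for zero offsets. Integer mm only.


translate([0, 0, 702]) cube([968, 713, 43]);
translate([82, 82, 0]) cylinder(h = 702, r = 44);
translate([886, 82, 0]) cylinder(h = 702, r = 44);
translate([82, 631, 0]) cylinder(h = 702, r = 44);
translate([886, 631, 0]) cylinder(h = 702, r = 44);


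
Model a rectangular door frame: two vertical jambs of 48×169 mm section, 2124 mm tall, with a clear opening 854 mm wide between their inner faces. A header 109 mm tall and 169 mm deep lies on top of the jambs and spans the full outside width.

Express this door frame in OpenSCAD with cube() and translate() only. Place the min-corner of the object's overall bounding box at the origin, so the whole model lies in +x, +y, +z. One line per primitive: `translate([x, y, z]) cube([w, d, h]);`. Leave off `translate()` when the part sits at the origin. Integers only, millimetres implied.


cube([48, 169, 2124]);
translate([902, 0, 0]) cube([48, 169, 2124]);
translate([0, 0, 2124]) cube([950, 169, 109]);


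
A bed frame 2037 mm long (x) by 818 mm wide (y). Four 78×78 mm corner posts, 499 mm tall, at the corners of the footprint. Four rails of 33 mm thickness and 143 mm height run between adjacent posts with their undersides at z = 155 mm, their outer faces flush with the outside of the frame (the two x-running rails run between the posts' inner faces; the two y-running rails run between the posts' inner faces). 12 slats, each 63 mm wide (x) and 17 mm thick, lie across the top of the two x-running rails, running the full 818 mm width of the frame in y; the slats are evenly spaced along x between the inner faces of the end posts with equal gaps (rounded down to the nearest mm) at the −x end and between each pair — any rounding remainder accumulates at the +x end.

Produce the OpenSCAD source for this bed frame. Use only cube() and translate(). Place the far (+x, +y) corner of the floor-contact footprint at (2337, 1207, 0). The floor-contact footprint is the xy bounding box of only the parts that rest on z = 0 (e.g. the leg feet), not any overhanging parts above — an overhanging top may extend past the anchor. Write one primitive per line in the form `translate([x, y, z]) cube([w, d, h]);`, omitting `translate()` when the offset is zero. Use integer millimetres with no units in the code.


translate([300, 389, 0]) cube([78, 78, 499]);
translate([300, 1129, 0]) cube([78, 78, 499]);
translate([2259, 389, 0]) cube([78, 78, 499]);
translate([2259, 1129, 0]) cube([78, 78, 499]);
translate([378, 389, 155]) cube([1881, 33, 143]);
translate([378, 1174, 155]) cube([1881, 33, 143]);
translate([300, 467, 155]) cube([33, 662, 143]);
translate([2304, 467, 155]) cube([33, 662, 143]);
translate([464, 389, 298]) cube([63, 818, 17]);
translate([613, 389, 298]) cube([63, 818, 17]);
translate([762, 389, 298]) cube([63, 818, 17]);
translate([911, 389, 298]) cube([63, 818, 17]);
translate([1060, 389, 298]) cube([63, 818, 17]);
translate([1209, 389, 298]) cube([63, 818, 17]);
translate([1358, 389, 298]) cube([63, 818, 17]);
translate([1507, 389, 298]) cube([63, 818, 17]);
translate([1656, 389, 298]) cube([63, 818, 17]);
translate([1805, 389, 298]) cube([63, 818, 17]);
translate([1954, 389, 298]) cube([63, 818, 17]);
translate([2103, 389, 298]) cube([63, 818, 17]);


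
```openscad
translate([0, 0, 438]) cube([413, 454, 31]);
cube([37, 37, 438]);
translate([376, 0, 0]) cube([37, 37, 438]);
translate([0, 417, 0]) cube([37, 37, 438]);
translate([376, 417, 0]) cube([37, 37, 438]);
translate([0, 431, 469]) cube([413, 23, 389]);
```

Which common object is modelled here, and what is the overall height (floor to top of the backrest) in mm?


A chair. The overall height is 858 mm.

A slab on four corner posts with a tall panel at the back — a chair. The seat slab sits at z = 438 with thickness 31, and the 389 mm backrest starts at the seat top, so the overall height is 438 + 31 + 389 = 858 mm.


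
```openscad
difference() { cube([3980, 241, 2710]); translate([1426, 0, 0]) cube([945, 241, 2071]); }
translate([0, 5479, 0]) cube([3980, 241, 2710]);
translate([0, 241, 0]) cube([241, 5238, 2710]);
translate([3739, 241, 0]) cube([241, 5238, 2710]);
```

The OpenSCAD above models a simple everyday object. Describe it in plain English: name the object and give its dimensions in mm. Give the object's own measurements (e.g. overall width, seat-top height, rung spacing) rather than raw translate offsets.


A single room: four walls, each 2710 mm tall and 241 mm thick, enclosing an outside footprint 3980×5720 mm (x × y), no floor or roof. The front and back walls (−y and +y sides) run the full x-width; the side walls fit between their inner faces. A door opening 945 mm wide and 2071 mm tall is cut through the front wall from the floor up, its −x edge 1426 mm from the wall's −x end.


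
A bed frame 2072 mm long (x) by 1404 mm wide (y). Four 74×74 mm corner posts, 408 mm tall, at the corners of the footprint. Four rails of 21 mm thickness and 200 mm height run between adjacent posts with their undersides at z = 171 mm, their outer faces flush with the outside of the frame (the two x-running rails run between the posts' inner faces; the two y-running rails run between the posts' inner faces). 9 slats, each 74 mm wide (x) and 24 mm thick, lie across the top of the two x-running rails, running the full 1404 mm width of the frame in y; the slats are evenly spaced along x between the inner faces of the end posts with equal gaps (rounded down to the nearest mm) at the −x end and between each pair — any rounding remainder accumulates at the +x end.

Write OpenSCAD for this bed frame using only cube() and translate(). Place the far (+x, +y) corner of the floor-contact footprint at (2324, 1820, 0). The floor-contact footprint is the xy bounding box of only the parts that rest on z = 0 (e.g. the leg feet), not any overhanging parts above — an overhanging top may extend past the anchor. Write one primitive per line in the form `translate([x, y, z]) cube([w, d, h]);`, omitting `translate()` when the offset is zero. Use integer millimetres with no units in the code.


translate([252, 416, 0]) cube([74, 74, 408]);
translate([252, 1746, 0]) cube([74, 74, 408]);
translate([2250, 416, 0]) cube([74, 74, 408]);
translate([2250, 1746, 0]) cube([74, 74, 408]);
translate([326, 416, 171]) cube([1924, 21, 200]);
translate([326, 1799, 171]) cube([1924, 21, 200]);
translate([252, 490, 171]) cube([21, 1256, 200]);
translate([2303, 490, 171]) cube([21, 1256, 200]);
translate([451, 416, 371]) cube([74, 1404, 24]);
translate([650, 416, 371]) cube([74, 1404, 24]);
translate([849, 416, 371]) cube([74, 1404, 24]);
translate([1048, 416, 371]) cube([74, 1404, 24]);
translate([1247, 416, 371]) cube([74, 1404, 24]);
translate([1446, 416, 371]) cube([74, 1404, 24]);
translate([1645, 416, 371]) cube([74, 1404, 24]);
translate([1844, 416, 371]) cube([74, 1404, 24]);
translate([2043, 416, 371]) cube([74, 1404, 24]);
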